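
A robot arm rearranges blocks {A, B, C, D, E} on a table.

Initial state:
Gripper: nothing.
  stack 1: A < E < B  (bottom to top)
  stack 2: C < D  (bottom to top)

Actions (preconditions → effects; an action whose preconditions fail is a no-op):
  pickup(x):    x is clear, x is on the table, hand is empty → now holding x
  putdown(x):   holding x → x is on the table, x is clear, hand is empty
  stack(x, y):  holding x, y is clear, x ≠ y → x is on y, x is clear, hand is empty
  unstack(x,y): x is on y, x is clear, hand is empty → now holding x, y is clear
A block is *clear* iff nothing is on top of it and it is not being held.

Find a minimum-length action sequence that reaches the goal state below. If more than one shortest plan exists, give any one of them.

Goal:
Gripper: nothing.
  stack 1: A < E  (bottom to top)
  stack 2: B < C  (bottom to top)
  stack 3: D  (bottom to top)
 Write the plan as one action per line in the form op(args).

unstack(B, E)
putdown(B)
unstack(D, C)
putdown(D)
pickup(C)
stack(C, B)

step 1 (unstack(B, E)): towers=[A/E; C/D] holding=B
step 2 (putdown(B)): towers=[A/E; B; C/D] holding=-
step 3 (unstack(D, C)): towers=[A/E; B; C] holding=D
step 4 (putdown(D)): towers=[A/E; B; C; D] holding=-
step 5 (pickup(C)): towers=[A/E; B; D] holding=C
step 6 (stack(C, B)): towers=[A/E; B/C; D] holding=-
goal check: towers=[A/E; B/C; D] holding=- — reached (length 6, optimal by BFS)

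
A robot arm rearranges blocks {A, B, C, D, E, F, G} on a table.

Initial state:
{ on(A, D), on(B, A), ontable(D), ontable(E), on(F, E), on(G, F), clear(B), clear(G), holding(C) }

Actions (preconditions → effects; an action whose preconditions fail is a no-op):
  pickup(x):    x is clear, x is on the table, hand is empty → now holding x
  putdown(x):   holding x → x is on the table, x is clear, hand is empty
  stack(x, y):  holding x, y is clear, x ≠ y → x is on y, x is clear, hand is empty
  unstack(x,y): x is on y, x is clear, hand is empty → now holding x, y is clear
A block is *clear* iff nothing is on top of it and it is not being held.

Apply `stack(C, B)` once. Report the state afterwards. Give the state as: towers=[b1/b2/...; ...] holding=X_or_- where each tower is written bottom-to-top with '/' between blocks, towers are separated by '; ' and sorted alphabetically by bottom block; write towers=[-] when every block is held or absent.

towers=[D/A/B/C; E/F/G] holding=-

before: towers=[D/A/B; E/F/G] holding=C
pre[stack(C, B)]: holding(C) yes, clear(B) yes, C≠B yes
all met → apply stack(C, B)
after:  towers=[D/A/B/C; E/F/G] holding=-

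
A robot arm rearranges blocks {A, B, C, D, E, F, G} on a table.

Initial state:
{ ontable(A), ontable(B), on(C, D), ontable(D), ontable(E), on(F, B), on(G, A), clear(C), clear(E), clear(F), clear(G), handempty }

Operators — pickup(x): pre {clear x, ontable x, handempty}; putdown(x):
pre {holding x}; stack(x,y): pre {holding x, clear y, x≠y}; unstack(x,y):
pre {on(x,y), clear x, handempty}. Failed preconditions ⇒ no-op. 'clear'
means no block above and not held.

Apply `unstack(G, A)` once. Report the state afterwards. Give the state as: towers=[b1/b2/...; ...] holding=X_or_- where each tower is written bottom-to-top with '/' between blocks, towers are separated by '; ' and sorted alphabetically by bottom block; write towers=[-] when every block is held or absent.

towers=[A; B/F; D/C; E] holding=G

before: towers=[A/G; B/F; D/C; E] holding=-
pre[unstack(G, A)]: on(G,A) ✓, clear(G) ✓, handempty ✓
all met → apply unstack(G, A)
after:  towers=[A; B/F; D/C; E] holding=G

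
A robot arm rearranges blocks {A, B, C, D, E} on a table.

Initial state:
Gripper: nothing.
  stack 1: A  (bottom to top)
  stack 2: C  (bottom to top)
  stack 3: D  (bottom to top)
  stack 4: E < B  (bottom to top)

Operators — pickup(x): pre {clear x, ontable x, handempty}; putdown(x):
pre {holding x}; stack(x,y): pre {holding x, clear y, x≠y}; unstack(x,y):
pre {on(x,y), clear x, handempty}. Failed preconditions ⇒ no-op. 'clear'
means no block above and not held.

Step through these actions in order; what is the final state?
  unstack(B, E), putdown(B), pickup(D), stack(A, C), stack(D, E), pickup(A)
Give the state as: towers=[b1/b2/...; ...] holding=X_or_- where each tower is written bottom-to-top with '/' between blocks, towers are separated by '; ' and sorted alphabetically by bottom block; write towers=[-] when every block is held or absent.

towers=[B; C; E/D] holding=A

step 1 (unstack(B, E)): towers=[A; C; D; E] holding=B
step 2 (putdown(B)): towers=[A; B; C; D; E] holding=-
step 3 (pickup(D)): towers=[A; B; C; E] holding=D
step 4 (stack(A, C)) [no-op]: towers=[A; B; C; E] holding=D
step 5 (stack(D, E)): towers=[A; B; C; E/D] holding=-
step 6 (pickup(A)): towers=[B; C; E/D] holding=A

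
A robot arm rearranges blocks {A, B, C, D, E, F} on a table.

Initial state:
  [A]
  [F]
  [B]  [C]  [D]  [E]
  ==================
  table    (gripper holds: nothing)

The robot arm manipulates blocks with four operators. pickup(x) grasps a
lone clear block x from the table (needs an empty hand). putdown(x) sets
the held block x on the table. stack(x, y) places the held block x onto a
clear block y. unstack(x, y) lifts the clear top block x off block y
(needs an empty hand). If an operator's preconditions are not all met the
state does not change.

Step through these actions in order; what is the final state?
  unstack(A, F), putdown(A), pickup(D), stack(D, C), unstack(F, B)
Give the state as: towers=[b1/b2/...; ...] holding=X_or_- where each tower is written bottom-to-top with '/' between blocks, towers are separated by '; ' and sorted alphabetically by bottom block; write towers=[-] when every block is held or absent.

towers=[A; B; C/D; E] holding=F

step 1 (unstack(A, F)): towers=[B/F; C; D; E] holding=A
step 2 (putdown(A)): towers=[A; B/F; C; D; E] holding=-
step 3 (pickup(D)): towers=[A; B/F; C; E] holding=D
step 4 (stack(D, C)): towers=[A; B/F; C/D; E] holding=-
step 5 (unstack(F, B)): towers=[A; B; C/D; E] holding=F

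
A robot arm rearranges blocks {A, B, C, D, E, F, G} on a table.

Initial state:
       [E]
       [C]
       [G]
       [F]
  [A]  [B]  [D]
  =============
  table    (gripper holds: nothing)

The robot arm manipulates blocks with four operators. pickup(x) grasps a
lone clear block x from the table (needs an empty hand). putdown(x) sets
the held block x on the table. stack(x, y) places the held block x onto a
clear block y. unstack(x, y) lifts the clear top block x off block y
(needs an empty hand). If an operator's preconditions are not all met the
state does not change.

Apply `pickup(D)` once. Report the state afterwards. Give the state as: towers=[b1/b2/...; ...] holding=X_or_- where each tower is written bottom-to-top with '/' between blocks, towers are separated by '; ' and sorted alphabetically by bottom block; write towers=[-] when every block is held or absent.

before: towers=[A; B/F/G/C/E; D] holding=-
pre[pickup(D)]: clear(D) ok, ontable(D) ok, handempty ok
all met → apply pickup(D)
after:  towers=[A; B/F/G/C/E] holding=D

towers=[A; B/F/G/C/E] holding=D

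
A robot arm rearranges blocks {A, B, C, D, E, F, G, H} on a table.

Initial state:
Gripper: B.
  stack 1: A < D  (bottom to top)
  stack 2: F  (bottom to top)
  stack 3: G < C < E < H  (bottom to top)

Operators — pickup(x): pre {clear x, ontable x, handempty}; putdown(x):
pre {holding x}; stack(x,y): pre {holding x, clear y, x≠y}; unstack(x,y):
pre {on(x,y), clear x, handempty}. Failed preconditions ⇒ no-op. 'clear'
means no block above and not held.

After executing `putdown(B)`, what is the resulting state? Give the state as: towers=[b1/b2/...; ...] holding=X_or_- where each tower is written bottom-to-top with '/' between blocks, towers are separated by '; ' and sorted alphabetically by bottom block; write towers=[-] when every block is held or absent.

towers=[A/D; B; F; G/C/E/H] holding=-

before: towers=[A/D; F; G/C/E/H] holding=B
pre[putdown(B)]: holding(B) ✓
all met → apply putdown(B)
after:  towers=[A/D; B; F; G/C/E/H] holding=-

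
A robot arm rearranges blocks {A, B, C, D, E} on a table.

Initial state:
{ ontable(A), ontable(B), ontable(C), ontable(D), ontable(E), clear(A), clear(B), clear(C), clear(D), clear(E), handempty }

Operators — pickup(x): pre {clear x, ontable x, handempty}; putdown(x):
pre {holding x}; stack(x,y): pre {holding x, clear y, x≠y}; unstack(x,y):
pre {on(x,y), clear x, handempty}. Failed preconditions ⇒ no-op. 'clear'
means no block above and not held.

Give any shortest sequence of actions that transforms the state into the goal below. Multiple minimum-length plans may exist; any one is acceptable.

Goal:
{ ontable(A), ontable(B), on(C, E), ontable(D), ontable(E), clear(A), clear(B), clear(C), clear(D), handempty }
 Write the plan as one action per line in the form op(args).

step 1 (pickup(C)): towers=[A; B; D; E] holding=C
step 2 (stack(C, E)): towers=[A; B; D; E/C] holding=-
goal check: towers=[A; B; D; E/C] holding=- — reached (length 2, optimal by BFS)

pickup(C)
stack(C, E)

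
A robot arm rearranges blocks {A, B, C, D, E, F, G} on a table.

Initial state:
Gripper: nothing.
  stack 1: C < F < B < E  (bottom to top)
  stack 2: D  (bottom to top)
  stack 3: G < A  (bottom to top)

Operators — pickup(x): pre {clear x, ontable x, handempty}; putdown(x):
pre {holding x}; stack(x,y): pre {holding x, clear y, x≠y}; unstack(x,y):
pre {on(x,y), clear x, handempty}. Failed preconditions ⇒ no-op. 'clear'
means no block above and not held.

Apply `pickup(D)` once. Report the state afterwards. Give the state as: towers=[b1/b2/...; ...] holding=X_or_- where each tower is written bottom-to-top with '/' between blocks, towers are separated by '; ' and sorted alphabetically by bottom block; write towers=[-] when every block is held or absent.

towers=[C/F/B/E; G/A] holding=D

before: towers=[C/F/B/E; D; G/A] holding=-
pre[pickup(D)]: clear(D) yes, ontable(D) yes, handempty yes
all met → apply pickup(D)
after:  towers=[C/F/B/E; G/A] holding=D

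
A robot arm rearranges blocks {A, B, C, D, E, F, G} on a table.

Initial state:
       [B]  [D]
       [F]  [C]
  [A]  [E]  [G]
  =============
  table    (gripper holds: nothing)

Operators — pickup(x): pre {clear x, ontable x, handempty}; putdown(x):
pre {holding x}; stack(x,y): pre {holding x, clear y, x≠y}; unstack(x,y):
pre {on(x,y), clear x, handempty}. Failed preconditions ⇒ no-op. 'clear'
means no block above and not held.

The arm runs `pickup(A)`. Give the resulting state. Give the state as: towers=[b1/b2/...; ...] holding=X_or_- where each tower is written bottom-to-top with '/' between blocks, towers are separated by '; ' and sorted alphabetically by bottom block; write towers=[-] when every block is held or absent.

before: towers=[A; E/F/B; G/C/D] holding=-
pre[pickup(A)]: clear(A) ✓, ontable(A) ✓, handempty ✓
all met → apply pickup(A)
after:  towers=[E/F/B; G/C/D] holding=A

towers=[E/F/B; G/C/D] holding=A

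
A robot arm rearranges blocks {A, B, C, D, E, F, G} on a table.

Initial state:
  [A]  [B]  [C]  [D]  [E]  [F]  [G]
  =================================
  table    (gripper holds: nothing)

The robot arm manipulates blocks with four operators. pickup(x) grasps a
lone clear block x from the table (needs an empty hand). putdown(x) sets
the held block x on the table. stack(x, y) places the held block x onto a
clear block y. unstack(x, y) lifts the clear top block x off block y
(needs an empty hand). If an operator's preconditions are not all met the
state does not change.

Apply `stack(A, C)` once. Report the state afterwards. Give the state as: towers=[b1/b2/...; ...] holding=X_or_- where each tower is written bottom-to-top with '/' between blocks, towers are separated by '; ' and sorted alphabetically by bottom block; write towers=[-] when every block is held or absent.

before: towers=[A; B; C; D; E; F; G] holding=-
pre[stack(A, C)]: holding(A) no, clear(C) yes, A≠C yes
holding(A) unmet → stack(A, C) is a no-op
after:  towers=[A; B; C; D; E; F; G] holding=-

towers=[A; B; C; D; E; F; G] holding=-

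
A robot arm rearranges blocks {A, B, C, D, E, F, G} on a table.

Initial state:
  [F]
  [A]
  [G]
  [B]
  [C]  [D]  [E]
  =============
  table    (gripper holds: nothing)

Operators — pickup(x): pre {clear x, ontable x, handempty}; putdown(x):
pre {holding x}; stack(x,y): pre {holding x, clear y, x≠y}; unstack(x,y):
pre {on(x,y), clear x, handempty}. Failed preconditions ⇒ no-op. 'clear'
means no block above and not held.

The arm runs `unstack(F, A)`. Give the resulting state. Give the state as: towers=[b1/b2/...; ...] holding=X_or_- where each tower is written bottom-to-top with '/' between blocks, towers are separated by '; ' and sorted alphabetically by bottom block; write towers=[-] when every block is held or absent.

before: towers=[C/B/G/A/F; D; E] holding=-
pre[unstack(F, A)]: on(F,A) ✓, clear(F) ✓, handempty ✓
all met → apply unstack(F, A)
after:  towers=[C/B/G/A; D; E] holding=F

towers=[C/B/G/A; D; E] holding=F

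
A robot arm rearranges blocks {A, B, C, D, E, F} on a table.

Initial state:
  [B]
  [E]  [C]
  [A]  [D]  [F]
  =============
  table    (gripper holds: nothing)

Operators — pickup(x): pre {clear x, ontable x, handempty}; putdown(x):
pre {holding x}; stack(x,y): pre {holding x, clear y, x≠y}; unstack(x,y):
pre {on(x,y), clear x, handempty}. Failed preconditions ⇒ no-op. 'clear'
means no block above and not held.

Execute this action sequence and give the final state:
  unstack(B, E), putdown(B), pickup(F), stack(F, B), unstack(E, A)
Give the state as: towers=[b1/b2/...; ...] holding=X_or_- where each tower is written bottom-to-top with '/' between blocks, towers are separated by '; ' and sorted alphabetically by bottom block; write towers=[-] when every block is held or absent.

towers=[A; B/F; D/C] holding=E

step 1 (unstack(B, E)): towers=[A/E; D/C; F] holding=B
step 2 (putdown(B)): towers=[A/E; B; D/C; F] holding=-
step 3 (pickup(F)): towers=[A/E; B; D/C] holding=F
step 4 (stack(F, B)): towers=[A/E; B/F; D/C] holding=-
step 5 (unstack(E, A)): towers=[A; B/F; D/C] holding=E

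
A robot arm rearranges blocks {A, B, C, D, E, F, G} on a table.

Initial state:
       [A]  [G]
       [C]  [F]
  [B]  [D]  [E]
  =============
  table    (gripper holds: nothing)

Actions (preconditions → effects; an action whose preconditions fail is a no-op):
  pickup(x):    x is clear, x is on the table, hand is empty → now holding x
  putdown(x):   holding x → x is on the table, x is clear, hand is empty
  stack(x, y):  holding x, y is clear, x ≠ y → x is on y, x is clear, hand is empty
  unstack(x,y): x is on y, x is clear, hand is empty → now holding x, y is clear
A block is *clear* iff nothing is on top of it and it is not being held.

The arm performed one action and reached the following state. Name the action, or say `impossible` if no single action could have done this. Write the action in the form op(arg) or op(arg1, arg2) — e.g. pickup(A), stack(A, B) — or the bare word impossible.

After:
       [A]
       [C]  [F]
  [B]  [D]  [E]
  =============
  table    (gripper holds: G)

unstack(G, F)

target: towers=[B; D/C/A; E/F] holding=G
         pickup(B) → towers=[D/C/A; E/F/G] holding=B
     unstack(G, F) → towers=[B; D/C/A; E/F] holding=G  ← match
     unstack(A, C) → towers=[B; D/C; E/F/G] holding=A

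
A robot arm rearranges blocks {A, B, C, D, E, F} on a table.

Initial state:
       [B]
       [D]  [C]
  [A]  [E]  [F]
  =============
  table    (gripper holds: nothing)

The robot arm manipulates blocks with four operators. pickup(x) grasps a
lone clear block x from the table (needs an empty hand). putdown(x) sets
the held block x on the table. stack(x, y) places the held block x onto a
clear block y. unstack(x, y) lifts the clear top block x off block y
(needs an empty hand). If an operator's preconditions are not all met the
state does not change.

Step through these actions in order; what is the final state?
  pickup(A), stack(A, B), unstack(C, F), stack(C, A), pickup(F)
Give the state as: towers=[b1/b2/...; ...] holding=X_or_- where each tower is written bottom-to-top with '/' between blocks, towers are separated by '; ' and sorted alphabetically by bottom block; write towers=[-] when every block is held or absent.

step 1 (pickup(A)): towers=[E/D/B; F/C] holding=A
step 2 (stack(A, B)): towers=[E/D/B/A; F/C] holding=-
step 3 (unstack(C, F)): towers=[E/D/B/A; F] holding=C
step 4 (stack(C, A)): towers=[E/D/B/A/C; F] holding=-
step 5 (pickup(F)): towers=[E/D/B/A/C] holding=F

towers=[E/D/B/A/C] holding=F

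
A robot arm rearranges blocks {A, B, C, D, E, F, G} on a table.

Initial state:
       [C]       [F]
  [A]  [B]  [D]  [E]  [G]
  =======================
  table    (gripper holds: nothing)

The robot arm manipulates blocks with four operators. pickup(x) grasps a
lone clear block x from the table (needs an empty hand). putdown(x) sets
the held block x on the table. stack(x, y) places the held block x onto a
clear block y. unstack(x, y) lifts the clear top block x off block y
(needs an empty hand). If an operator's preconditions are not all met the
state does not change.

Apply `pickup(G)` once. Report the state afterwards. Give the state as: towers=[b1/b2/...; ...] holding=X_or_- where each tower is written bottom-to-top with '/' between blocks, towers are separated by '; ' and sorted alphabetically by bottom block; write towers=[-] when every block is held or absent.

before: towers=[A; B/C; D; E/F; G] holding=-
pre[pickup(G)]: clear(G) yes, ontable(G) yes, handempty yes
all met → apply pickup(G)
after:  towers=[A; B/C; D; E/F] holding=G

towers=[A; B/C; D; E/F] holding=G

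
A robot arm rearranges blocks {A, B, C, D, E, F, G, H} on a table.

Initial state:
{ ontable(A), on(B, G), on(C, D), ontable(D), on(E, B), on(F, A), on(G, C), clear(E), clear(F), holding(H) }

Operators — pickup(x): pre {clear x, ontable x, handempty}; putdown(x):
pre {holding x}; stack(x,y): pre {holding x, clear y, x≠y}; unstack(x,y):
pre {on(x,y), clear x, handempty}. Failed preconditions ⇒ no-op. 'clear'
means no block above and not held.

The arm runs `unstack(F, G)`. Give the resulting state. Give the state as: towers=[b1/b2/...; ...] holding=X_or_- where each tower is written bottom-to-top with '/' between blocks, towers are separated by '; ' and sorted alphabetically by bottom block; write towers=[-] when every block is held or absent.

towers=[A/F; D/C/G/B/E] holding=H

before: towers=[A/F; D/C/G/B/E] holding=H
pre[unstack(F, G)]: on(F,G) no, clear(F) yes, handempty no
on(F,G), handempty unmet → unstack(F, G) is a no-op
after:  towers=[A/F; D/C/G/B/E] holding=H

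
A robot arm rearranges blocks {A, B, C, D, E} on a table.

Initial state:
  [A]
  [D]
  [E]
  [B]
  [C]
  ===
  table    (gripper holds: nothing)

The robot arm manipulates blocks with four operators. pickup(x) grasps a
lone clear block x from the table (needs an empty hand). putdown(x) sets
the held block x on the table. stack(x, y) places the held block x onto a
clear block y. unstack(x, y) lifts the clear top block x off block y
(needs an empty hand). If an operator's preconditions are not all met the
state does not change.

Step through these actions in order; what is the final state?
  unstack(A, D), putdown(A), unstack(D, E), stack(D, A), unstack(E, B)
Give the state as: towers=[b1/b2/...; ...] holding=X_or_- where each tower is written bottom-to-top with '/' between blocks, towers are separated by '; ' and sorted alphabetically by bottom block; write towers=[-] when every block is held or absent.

towers=[A/D; C/B] holding=E

step 1 (unstack(A, D)): towers=[C/B/E/D] holding=A
step 2 (putdown(A)): towers=[A; C/B/E/D] holding=-
step 3 (unstack(D, E)): towers=[A; C/B/E] holding=D
step 4 (stack(D, A)): towers=[A/D; C/B/E] holding=-
step 5 (unstack(E, B)): towers=[A/D; C/B] holding=E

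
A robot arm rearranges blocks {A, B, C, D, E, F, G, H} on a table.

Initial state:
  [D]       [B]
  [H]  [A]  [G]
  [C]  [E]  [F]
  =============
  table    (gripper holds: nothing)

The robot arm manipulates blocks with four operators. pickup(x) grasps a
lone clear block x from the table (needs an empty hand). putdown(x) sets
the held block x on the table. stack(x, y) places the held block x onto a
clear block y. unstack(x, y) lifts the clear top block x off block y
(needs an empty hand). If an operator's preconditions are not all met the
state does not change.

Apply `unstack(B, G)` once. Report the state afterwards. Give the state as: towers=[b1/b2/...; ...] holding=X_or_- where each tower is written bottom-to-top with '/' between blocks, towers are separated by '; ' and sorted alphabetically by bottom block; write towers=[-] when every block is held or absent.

before: towers=[C/H/D; E/A; F/G/B] holding=-
pre[unstack(B, G)]: on(B,G) ok, clear(B) ok, handempty ok
all met → apply unstack(B, G)
after:  towers=[C/H/D; E/A; F/G] holding=B

towers=[C/H/D; E/A; F/G] holding=B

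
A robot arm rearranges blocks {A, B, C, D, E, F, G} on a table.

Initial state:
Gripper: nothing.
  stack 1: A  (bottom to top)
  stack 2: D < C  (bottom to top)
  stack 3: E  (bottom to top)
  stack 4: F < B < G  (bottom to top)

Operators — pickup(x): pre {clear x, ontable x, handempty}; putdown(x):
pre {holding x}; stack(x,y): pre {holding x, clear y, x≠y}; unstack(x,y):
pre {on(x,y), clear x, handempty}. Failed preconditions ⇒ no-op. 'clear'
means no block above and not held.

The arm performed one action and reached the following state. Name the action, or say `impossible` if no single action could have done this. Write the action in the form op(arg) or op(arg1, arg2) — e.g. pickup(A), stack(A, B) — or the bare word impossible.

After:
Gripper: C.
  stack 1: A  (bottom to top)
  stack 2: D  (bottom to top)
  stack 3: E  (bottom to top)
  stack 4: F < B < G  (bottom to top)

unstack(C, D)

target: towers=[A; D; E; F/B/G] holding=C
     unstack(G, B) → towers=[A; D/C; E; F/B] holding=G
         pickup(A) → towers=[D/C; E; F/B/G] holding=A
         pickup(E) → towers=[A; D/C; F/B/G] holding=E
     unstack(C, D) → towers=[A; D; E; F/B/G] holding=C  ← match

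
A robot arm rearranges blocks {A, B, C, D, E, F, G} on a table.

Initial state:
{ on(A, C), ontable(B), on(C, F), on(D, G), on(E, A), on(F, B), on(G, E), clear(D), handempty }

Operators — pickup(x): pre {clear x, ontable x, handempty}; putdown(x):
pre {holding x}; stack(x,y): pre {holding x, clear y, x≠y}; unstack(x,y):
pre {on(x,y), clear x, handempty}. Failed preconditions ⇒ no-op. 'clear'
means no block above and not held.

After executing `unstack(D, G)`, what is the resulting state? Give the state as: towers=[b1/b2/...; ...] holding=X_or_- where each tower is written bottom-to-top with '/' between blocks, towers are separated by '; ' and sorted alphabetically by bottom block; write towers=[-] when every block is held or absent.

towers=[B/F/C/A/E/G] holding=D

before: towers=[B/F/C/A/E/G/D] holding=-
pre[unstack(D, G)]: on(D,G) ok, clear(D) ok, handempty ok
all met → apply unstack(D, G)
after:  towers=[B/F/C/A/E/G] holding=D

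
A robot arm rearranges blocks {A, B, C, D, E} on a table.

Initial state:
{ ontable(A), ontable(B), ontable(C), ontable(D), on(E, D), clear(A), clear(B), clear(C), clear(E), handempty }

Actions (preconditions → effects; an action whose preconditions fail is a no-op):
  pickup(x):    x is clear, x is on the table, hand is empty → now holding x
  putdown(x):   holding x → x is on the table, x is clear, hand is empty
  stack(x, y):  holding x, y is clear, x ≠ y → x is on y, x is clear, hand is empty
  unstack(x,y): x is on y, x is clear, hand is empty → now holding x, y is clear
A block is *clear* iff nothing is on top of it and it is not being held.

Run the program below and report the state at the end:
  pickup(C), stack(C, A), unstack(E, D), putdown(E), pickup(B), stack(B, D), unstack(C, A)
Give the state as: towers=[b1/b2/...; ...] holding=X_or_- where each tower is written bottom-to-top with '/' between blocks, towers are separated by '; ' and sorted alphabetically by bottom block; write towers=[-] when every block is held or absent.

step 1 (pickup(C)): towers=[A; B; D/E] holding=C
step 2 (stack(C, A)): towers=[A/C; B; D/E] holding=-
step 3 (unstack(E, D)): towers=[A/C; B; D] holding=E
step 4 (putdown(E)): towers=[A/C; B; D; E] holding=-
step 5 (pickup(B)): towers=[A/C; D; E] holding=B
step 6 (stack(B, D)): towers=[A/C; D/B; E] holding=-
step 7 (unstack(C, A)): towers=[A; D/B; E] holding=C

towers=[A; D/B; E] holding=C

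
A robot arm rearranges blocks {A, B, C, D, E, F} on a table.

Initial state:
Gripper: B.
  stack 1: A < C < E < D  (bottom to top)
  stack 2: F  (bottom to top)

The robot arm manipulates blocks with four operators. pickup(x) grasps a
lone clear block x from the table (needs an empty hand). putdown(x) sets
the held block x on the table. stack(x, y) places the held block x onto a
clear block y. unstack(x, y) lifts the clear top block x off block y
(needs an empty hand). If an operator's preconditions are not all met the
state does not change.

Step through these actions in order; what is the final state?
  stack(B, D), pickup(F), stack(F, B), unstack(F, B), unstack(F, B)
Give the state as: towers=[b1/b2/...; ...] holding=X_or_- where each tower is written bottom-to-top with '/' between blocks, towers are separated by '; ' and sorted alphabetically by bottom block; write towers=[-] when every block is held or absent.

towers=[A/C/E/D/B] holding=F

step 1 (stack(B, D)): towers=[A/C/E/D/B; F] holding=-
step 2 (pickup(F)): towers=[A/C/E/D/B] holding=F
step 3 (stack(F, B)): towers=[A/C/E/D/B/F] holding=-
step 4 (unstack(F, B)): towers=[A/C/E/D/B] holding=F
step 5 (unstack(F, B)) [no-op]: towers=[A/C/E/D/B] holding=F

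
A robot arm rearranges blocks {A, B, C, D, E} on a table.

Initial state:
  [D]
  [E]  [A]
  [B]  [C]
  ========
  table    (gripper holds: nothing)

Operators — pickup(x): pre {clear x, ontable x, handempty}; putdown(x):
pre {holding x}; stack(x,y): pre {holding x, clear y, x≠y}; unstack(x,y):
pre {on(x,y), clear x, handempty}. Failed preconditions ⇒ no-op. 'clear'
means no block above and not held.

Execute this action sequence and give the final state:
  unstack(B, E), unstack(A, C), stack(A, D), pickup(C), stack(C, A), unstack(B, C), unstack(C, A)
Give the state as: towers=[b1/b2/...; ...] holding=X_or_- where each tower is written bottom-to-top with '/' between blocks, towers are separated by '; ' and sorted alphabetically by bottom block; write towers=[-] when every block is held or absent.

step 1 (unstack(B, E)) [no-op]: towers=[B/E/D; C/A] holding=-
step 2 (unstack(A, C)): towers=[B/E/D; C] holding=A
step 3 (stack(A, D)): towers=[B/E/D/A; C] holding=-
step 4 (pickup(C)): towers=[B/E/D/A] holding=C
step 5 (stack(C, A)): towers=[B/E/D/A/C] holding=-
step 6 (unstack(B, C)) [no-op]: towers=[B/E/D/A/C] holding=-
step 7 (unstack(C, A)): towers=[B/E/D/A] holding=C

towers=[B/E/D/A] holding=C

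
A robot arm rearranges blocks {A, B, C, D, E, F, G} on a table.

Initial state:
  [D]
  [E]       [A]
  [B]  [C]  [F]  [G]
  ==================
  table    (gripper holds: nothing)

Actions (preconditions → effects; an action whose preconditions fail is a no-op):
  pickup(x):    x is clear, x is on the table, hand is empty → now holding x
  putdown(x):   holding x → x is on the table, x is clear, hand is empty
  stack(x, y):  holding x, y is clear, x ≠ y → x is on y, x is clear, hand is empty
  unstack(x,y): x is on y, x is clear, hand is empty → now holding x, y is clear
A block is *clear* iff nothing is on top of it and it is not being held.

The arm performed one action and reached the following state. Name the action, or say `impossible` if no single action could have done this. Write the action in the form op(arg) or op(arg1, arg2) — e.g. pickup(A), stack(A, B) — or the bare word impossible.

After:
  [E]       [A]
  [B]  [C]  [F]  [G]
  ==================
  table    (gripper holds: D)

unstack(D, E)

target: towers=[B/E; C; F/A; G] holding=D
         pickup(G) → towers=[B/E/D; C; F/A] holding=G
     unstack(D, E) → towers=[B/E; C; F/A; G] holding=D  ← match
     unstack(A, F) → towers=[B/E/D; C; F; G] holding=A
         pickup(C) → towers=[B/E/D; F/A; G] holding=C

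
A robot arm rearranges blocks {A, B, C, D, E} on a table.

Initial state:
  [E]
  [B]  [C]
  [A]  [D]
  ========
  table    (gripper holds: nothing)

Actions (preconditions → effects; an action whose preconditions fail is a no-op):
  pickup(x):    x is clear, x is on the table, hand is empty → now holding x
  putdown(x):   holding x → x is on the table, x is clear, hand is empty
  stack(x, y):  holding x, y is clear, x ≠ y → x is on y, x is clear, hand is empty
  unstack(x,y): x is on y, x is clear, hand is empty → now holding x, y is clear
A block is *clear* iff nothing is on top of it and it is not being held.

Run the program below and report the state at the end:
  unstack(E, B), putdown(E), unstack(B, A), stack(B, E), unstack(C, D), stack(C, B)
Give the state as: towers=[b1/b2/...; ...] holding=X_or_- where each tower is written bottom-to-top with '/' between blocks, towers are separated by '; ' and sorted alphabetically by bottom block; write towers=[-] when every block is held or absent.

step 1 (unstack(E, B)): towers=[A/B; D/C] holding=E
step 2 (putdown(E)): towers=[A/B; D/C; E] holding=-
step 3 (unstack(B, A)): towers=[A; D/C; E] holding=B
step 4 (stack(B, E)): towers=[A; D/C; E/B] holding=-
step 5 (unstack(C, D)): towers=[A; D; E/B] holding=C
step 6 (stack(C, B)): towers=[A; D; E/B/C] holding=-

towers=[A; D; E/B/C] holding=-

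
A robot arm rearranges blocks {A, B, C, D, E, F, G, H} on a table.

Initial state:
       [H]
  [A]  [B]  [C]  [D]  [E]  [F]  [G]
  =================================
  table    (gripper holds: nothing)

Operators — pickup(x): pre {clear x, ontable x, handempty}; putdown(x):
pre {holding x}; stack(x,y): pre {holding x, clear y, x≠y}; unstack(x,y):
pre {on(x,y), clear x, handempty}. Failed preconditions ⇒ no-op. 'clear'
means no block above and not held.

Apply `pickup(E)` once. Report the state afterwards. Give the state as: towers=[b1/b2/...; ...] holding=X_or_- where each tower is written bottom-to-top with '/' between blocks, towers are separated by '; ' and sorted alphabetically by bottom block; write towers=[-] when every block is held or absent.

towers=[A; B/H; C; D; F; G] holding=E

before: towers=[A; B/H; C; D; E; F; G] holding=-
pre[pickup(E)]: clear(E) yes, ontable(E) yes, handempty yes
all met → apply pickup(E)
after:  towers=[A; B/H; C; D; F; G] holding=E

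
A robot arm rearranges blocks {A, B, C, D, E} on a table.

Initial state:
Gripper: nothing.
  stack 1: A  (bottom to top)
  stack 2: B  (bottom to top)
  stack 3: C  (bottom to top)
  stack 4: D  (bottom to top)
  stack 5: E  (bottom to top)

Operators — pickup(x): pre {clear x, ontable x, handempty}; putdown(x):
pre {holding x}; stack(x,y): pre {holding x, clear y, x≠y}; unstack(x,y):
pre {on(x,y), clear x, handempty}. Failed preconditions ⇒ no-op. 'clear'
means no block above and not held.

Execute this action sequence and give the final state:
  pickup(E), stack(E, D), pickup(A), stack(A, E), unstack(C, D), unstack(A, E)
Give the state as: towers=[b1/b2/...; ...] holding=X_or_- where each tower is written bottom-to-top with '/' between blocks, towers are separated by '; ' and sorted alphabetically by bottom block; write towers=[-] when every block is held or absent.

step 1 (pickup(E)): towers=[A; B; C; D] holding=E
step 2 (stack(E, D)): towers=[A; B; C; D/E] holding=-
step 3 (pickup(A)): towers=[B; C; D/E] holding=A
step 4 (stack(A, E)): towers=[B; C; D/E/A] holding=-
step 5 (unstack(C, D)) [no-op]: towers=[B; C; D/E/A] holding=-
step 6 (unstack(A, E)): towers=[B; C; D/E] holding=A

towers=[B; C; D/E] holding=A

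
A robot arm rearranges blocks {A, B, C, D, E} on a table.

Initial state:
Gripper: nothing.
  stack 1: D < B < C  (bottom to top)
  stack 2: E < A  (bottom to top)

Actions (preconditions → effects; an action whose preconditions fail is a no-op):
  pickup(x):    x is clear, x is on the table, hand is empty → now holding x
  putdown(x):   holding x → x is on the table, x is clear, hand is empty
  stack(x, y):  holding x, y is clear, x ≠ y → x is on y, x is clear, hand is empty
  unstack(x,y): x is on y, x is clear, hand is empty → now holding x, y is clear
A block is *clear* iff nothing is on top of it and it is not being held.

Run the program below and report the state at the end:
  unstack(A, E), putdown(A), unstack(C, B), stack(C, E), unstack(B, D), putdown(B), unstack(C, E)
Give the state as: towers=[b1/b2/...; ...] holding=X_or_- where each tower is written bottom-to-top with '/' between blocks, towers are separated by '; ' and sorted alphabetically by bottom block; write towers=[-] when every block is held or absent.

step 1 (unstack(A, E)): towers=[D/B/C; E] holding=A
step 2 (putdown(A)): towers=[A; D/B/C; E] holding=-
step 3 (unstack(C, B)): towers=[A; D/B; E] holding=C
step 4 (stack(C, E)): towers=[A; D/B; E/C] holding=-
step 5 (unstack(B, D)): towers=[A; D; E/C] holding=B
step 6 (putdown(B)): towers=[A; B; D; E/C] holding=-
step 7 (unstack(C, E)): towers=[A; B; D; E] holding=C

towers=[A; B; D; E] holding=C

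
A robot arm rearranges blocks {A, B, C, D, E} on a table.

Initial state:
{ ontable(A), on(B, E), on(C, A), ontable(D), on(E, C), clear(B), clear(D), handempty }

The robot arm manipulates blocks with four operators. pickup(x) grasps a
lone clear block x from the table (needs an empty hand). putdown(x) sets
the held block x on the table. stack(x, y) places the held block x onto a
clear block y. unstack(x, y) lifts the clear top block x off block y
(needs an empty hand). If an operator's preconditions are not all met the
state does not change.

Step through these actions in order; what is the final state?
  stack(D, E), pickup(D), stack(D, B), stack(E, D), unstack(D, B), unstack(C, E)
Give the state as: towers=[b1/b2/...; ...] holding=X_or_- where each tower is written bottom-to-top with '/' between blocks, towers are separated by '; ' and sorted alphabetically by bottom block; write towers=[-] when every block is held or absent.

step 1 (stack(D, E)) [no-op]: towers=[A/C/E/B; D] holding=-
step 2 (pickup(D)): towers=[A/C/E/B] holding=D
step 3 (stack(D, B)): towers=[A/C/E/B/D] holding=-
step 4 (stack(E, D)) [no-op]: towers=[A/C/E/B/D] holding=-
step 5 (unstack(D, B)): towers=[A/C/E/B] holding=D
step 6 (unstack(C, E)) [no-op]: towers=[A/C/E/B] holding=D

towers=[A/C/E/B] holding=D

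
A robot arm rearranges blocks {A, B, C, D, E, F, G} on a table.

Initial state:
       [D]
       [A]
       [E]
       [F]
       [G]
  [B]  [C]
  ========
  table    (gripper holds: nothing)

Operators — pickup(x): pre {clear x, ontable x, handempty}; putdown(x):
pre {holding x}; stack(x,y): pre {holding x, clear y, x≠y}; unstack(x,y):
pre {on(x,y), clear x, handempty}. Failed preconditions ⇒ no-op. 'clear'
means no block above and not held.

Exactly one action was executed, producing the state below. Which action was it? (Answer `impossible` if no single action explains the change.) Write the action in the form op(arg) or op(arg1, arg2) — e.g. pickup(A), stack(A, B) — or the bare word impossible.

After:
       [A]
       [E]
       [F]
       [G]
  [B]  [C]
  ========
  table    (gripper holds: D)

unstack(D, A)

target: towers=[B; C/G/F/E/A] holding=D
         pickup(B) → towers=[C/G/F/E/A/D] holding=B
     unstack(D, A) → towers=[B; C/G/F/E/A] holding=D  ← match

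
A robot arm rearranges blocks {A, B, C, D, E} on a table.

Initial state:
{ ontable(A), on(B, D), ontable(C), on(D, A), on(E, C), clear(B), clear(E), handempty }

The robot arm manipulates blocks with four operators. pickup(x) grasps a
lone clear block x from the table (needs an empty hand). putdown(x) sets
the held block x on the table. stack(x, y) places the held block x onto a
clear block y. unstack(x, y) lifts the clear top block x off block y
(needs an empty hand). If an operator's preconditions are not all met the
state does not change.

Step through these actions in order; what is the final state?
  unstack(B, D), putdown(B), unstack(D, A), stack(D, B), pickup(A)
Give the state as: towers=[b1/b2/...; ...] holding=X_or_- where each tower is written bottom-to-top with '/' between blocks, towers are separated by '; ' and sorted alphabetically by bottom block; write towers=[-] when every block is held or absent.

towers=[B/D; C/E] holding=A

step 1 (unstack(B, D)): towers=[A/D; C/E] holding=B
step 2 (putdown(B)): towers=[A/D; B; C/E] holding=-
step 3 (unstack(D, A)): towers=[A; B; C/E] holding=D
step 4 (stack(D, B)): towers=[A; B/D; C/E] holding=-
step 5 (pickup(A)): towers=[B/D; C/E] holding=A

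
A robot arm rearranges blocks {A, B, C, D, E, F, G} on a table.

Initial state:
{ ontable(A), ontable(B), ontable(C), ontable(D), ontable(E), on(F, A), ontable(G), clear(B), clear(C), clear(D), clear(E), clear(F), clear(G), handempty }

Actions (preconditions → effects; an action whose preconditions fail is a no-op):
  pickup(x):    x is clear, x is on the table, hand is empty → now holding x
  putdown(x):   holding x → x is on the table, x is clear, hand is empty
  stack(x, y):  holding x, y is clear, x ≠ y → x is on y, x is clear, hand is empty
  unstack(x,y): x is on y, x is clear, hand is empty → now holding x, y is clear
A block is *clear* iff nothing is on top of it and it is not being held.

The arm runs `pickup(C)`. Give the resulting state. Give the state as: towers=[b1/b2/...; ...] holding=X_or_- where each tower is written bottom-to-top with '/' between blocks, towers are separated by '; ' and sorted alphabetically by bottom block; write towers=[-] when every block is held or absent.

towers=[A/F; B; D; E; G] holding=C

before: towers=[A/F; B; C; D; E; G] holding=-
pre[pickup(C)]: clear(C) ok, ontable(C) ok, handempty ok
all met → apply pickup(C)
after:  towers=[A/F; B; D; E; G] holding=C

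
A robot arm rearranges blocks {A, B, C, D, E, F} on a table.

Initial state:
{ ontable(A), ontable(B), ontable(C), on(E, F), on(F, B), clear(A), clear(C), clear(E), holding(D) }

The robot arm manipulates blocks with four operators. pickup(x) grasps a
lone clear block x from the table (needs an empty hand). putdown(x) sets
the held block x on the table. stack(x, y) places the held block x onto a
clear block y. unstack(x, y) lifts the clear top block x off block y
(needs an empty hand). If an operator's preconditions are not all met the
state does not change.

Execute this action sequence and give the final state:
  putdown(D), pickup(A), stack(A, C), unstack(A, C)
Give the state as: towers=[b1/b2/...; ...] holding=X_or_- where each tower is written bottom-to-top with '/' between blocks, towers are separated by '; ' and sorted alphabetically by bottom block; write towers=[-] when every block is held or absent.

towers=[B/F/E; C; D] holding=A

step 1 (putdown(D)): towers=[A; B/F/E; C; D] holding=-
step 2 (pickup(A)): towers=[B/F/E; C; D] holding=A
step 3 (stack(A, C)): towers=[B/F/E; C/A; D] holding=-
step 4 (unstack(A, C)): towers=[B/F/E; C; D] holding=A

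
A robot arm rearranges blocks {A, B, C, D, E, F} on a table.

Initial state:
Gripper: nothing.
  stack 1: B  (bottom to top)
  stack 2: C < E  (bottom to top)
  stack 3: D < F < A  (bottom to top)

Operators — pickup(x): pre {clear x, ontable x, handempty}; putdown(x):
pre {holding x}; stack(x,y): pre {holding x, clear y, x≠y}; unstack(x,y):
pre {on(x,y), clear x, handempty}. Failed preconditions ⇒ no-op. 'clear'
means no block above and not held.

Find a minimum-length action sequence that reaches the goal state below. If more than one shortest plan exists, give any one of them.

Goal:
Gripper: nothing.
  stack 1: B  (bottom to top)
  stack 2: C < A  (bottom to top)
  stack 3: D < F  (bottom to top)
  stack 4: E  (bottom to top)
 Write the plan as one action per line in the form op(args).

unstack(E, C)
putdown(E)
unstack(A, F)
stack(A, C)

step 1 (unstack(E, C)): towers=[B; C; D/F/A] holding=E
step 2 (putdown(E)): towers=[B; C; D/F/A; E] holding=-
step 3 (unstack(A, F)): towers=[B; C; D/F; E] holding=A
step 4 (stack(A, C)): towers=[B; C/A; D/F; E] holding=-
goal check: towers=[B; C/A; D/F; E] holding=- — reached (length 4, optimal by BFS)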